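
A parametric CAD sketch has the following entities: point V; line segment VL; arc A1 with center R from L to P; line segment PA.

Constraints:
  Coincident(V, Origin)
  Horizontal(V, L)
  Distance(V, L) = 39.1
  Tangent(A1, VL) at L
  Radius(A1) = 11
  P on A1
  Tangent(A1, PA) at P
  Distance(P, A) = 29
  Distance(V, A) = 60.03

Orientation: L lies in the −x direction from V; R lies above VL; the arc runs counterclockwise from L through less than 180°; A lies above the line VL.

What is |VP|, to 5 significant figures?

33.578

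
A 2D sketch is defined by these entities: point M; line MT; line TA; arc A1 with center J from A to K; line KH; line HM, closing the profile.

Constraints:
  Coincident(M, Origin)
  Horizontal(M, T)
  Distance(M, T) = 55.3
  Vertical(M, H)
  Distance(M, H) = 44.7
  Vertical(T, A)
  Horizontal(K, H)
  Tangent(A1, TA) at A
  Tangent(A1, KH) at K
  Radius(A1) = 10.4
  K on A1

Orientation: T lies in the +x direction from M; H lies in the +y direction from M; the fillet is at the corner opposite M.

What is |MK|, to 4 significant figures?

63.36

M is at the origin; M and T share the same y with |MT| = 55.3 and T on the +x side, so T = (55.30, 0.000). MH is vertical with |MH| = 44.7 and H on the +y side, so H = (0.000, 44.70). The virtual corner opposite M is at (55.30, 44.70). A1 meets TA tangentially, so JA is at right angles to TA and tangency of A1 to KH means the radius JK is perpendicular to KH, with radius 10.4, so the center J sits 10.4 in from both sides at J = (44.90, 34.30). That places the tangent points at A = (55.30, 34.30) on TA and K = (44.90, 44.70) on KH. Then |MK| = |K − M| = 63.36.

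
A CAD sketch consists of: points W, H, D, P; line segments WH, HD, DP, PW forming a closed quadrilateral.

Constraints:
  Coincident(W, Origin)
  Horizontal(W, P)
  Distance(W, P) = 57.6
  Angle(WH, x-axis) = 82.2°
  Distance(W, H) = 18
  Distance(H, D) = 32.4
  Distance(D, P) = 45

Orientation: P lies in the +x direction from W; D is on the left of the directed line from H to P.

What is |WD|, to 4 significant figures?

46.16

W is at the origin; WP is horizontal with |WP| = 57.6 and P in +x, so P = (57.6, 0). WH runs at 82.2° with |WH| = 18.0, so H = (2.443, 17.83). D is determined by |HD| = 32.4 and |DP| = 45.0 together: it lies at the intersection of circle(H, 32.4) and circle(P, 45.0). With |HP| = 57.97, the foot of the radical line on HP is 20.57 from H and the perpendicular offset is √(32.4² − 20.57²) = 25.03. Taking the left-of-HP solution: D = (29.72, 35.32).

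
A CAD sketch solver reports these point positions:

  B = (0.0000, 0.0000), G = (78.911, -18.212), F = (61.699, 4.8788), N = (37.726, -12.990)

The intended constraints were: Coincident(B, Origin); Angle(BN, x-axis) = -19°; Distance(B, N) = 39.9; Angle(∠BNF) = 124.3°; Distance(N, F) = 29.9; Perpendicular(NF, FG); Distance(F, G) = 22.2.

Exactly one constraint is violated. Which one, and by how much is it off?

Distance(F, G) = 22.2 — off by 6.60.

B = (0.00, 0.00) ✓; BN at -19.00° ✓; |BN| = 39.90 ✓; ∠BNF = 124.3° ✓; |NF| = 29.90 ✓; ∠(NF, FG) = 90.00° ✓; |FG| = 28.80 ✗.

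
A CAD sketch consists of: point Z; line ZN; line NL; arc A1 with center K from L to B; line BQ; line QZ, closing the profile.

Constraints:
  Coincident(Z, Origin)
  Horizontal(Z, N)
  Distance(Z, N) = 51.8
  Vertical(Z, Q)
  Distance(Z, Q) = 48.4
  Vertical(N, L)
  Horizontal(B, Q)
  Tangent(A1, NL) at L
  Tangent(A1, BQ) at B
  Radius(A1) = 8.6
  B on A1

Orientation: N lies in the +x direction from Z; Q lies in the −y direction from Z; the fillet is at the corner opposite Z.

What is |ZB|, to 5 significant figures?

64.875

Z is at the origin; ZN is horizontal with |ZN| = 51.8 and N on the +x side, so N = (51.800, 0.0000). ZQ is vertical with |ZQ| = 48.4 and Q on the −y side, so Q = (0.0000, -48.400). The virtual corner opposite Z is at (51.800, -48.400). Since A1 is tangent to NL there, KL ⟂ NL and since A1 is tangent to BQ there, KB ⟂ BQ, with radius 8.6, so the center K sits 8.6 in from both sides at K = (43.200, -39.800). That places the tangent points at L = (51.800, -39.800) on NL and B = (43.200, -48.400) on BQ. Then |ZB| = |B − Z| = 64.875.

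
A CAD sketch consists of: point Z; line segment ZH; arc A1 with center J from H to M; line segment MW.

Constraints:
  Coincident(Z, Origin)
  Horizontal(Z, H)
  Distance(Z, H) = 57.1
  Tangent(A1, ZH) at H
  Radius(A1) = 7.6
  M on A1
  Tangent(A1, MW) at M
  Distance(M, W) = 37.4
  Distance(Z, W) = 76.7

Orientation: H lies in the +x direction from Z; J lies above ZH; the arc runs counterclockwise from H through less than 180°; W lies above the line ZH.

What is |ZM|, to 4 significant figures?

65.19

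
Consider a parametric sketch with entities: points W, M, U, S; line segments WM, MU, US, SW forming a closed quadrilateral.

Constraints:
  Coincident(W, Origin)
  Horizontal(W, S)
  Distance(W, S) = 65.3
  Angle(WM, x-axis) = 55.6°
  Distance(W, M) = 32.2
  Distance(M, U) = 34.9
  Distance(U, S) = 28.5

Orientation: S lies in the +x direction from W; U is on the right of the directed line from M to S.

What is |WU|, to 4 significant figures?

37.06

W is at the origin; W and S share the same y with |WS| = 65.3 and S in +x, so S = (65.3, 0). WM runs at 55.6° with |WM| = 32.2, so M = (18.19, 26.57). U is determined by |MU| = 34.9 and |US| = 28.5 together: it lies at the intersection of circle(M, 34.9) and circle(S, 28.5). With |MS| = 54.08, the foot of the radical line on MS is 30.79 from M and the perpendicular offset is √(34.9² − 30.79²) = 16.43. Taking the right-of-MS solution: U = (36.94, -2.865).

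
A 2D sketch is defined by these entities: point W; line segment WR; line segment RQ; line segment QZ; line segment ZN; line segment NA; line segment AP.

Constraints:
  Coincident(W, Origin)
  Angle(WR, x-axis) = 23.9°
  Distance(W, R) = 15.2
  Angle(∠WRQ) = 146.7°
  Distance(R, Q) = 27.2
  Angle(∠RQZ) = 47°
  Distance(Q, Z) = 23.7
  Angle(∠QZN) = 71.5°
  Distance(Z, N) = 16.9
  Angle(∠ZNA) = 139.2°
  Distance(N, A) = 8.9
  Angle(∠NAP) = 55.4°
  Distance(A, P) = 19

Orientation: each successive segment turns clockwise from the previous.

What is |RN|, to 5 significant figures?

3.8720

W is at the origin; WR runs at 23.9° with length 15.2, so R = (13.897, 6.1582). ∠WRQ = 146.7° gives RQ at -9.4000° from the x-axis; with |RQ| = 27.2, Q = (40.731, 1.7157). ∠RQZ = 47.0° gives QZ at -142.40° from the x-axis; with |QZ| = 23.7, Z = (21.954, -12.745). ∠QZN = 71.5° gives ZN at 109.10° from the x-axis; with |ZN| = 16.9, N = (16.424, 3.2249). Then |RN| = |N − R| = 3.8720.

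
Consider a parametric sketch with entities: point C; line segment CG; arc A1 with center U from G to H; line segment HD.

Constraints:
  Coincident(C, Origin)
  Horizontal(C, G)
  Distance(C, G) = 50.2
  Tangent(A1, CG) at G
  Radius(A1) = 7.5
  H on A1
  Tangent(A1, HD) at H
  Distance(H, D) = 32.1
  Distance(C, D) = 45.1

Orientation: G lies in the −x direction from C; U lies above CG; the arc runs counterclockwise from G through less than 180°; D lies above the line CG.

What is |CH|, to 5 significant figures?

43.596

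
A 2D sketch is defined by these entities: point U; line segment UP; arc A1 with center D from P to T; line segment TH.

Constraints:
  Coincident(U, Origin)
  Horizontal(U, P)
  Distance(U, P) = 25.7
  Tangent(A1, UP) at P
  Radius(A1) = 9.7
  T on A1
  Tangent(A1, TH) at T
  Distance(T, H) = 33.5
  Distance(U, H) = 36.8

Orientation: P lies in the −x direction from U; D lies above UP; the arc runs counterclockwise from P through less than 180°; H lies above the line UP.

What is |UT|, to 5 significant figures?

17.785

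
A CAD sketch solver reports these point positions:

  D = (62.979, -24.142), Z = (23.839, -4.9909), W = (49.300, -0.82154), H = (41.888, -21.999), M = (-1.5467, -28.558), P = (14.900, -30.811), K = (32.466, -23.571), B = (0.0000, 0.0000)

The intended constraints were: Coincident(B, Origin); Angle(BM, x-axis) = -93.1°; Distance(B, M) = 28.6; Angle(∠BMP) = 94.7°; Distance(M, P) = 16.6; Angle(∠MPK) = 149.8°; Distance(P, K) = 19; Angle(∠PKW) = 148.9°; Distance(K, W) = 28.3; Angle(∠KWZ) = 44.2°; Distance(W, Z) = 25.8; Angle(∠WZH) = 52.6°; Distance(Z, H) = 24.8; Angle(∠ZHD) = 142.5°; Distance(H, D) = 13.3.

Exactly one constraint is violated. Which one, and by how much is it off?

Distance(H, D) = 13.3 — off by 7.90.

B = (0.00, 0.00) ✓; BM at -93.10° ✓; |BM| = 28.60 ✓; ∠BMP = 94.70° ✓; |MP| = 16.60 ✓; ∠MPK = 149.8° ✓; |PK| = 19.00 ✓; ∠PKW = 148.9° ✓; |KW| = 28.30 ✓; ∠KWZ = 44.20° ✓; |WZ| = 25.80 ✓; ∠WZH = 52.60° ✓; |ZH| = 24.80 ✓; ∠ZHD = 142.5° ✓; |HD| = 21.20 ✗.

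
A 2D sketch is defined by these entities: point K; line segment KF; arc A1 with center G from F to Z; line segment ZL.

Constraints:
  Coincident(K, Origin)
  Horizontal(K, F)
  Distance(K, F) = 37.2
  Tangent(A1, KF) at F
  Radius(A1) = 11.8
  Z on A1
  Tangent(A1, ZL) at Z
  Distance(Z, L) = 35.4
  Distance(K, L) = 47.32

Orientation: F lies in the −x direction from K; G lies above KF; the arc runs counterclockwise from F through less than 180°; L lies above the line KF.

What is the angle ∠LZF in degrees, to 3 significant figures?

141°

K is at the origin; KF is horizontal with |KF| = 37.2 and F on the −x side, so F = (-37.2, 0.00). The tangent condition forces GF to be normal to KF, so G = F + (0, 11.8) = (-37.2, 11.8). Since GZ ⟂ ZL (tangency), |GL| = √(11.8² + 35.4²) = 37.3 regardless of where Z sits on A1. So L lies on both circle(K, 47.32) and circle(G, 37.3); the above-KF intersection is L = (-18.0, 43.8). Z is the foot of the tangent from L: Z = (-25.7, 9.23).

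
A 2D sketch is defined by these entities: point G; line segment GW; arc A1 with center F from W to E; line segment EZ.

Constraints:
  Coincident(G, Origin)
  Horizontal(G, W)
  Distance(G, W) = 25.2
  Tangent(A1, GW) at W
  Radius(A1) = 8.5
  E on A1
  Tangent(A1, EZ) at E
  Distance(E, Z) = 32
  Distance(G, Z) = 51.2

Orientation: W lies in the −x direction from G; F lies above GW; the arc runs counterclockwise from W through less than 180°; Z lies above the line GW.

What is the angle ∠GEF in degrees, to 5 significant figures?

121.67°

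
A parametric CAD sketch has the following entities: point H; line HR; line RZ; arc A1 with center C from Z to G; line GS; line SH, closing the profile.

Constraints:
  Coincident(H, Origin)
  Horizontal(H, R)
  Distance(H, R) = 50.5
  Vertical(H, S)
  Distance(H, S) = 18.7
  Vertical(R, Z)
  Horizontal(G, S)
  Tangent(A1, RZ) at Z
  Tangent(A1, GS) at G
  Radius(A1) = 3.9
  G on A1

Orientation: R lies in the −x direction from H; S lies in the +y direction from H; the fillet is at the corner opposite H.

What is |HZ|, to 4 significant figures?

52.62

The virtual corner opposite H is at (-50.50, 18.70). Tangency of A1 to RZ means the radius CZ is perpendicular to RZ and the tangent condition forces CG to be normal to GS, with radius 3.9, so the center C sits 3.9 in from both sides at C = (-46.60, 14.80). That places the tangent points at Z = (-50.50, 14.80) on RZ and G = (-46.60, 18.70) on GS. Then |HZ| = |Z − H| = 52.62.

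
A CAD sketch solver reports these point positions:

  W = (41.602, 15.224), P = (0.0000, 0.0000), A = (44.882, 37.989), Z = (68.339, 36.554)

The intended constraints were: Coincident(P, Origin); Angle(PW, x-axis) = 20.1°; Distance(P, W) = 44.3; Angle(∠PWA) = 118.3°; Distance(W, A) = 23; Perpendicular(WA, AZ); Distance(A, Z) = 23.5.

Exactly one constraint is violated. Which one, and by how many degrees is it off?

Perpendicular(WA, AZ) — off by 4.70°.

P = (0.00, 0.00) ✓; PW at 20.10° ✓; |PW| = 44.30 ✓; ∠PWA = 118.3° ✓; |WA| = 23.00 ✓; ∠(WA, AZ) = 85.30° ✗; |AZ| = 23.50 ✓.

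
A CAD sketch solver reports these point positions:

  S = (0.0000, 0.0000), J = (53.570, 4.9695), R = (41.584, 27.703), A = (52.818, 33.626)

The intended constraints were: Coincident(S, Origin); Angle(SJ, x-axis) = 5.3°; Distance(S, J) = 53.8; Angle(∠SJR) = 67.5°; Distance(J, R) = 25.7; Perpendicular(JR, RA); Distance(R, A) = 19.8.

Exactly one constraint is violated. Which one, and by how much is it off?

Distance(R, A) = 19.8 — off by 7.10.

S = (0.00, 0.00) ✓; SJ at 5.300° ✓; |SJ| = 53.80 ✓; ∠SJR = 67.50° ✓; |JR| = 25.70 ✓; ∠(JR, RA) = 90.00° ✓; |RA| = 12.70 ✗.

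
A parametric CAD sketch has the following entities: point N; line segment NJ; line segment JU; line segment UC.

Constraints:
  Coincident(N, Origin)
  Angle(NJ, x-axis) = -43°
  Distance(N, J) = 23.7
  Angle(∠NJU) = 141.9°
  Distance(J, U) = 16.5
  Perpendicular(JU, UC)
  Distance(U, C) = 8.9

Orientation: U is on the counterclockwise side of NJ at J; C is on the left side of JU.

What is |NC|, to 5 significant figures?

35.613

N is at the origin; NJ runs at -43.0° with length 23.7, so J = 23.7·(cos -43.0°, sin -43.0°) = (17.333, -16.163). ∠NJU = 141.9°, so JU runs at -43.0° + (180° − 141.9°) = -4.9000° from the x-axis; with |JU| = 16.5, U = J + 16.5·(cos -4.9000°, sin -4.9000°) = (33.773, -17.573). JU is perpendicular to UC; with |UC| = 8.9 on the left of JU, C = U + 8.9·(0.085417, 0.99635) = (34.533, -8.7053). Then |NC| = |C − N| = 35.613.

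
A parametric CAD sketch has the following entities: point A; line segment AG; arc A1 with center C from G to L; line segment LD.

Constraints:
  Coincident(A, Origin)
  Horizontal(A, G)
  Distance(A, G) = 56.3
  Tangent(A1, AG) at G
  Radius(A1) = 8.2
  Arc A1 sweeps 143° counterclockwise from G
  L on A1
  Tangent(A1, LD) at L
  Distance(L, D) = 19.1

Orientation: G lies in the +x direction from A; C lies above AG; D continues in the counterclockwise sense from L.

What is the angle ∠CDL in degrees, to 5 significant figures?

23.235°

On A1, G sits at bearing -90° from C; a 143° counterclockwise sweep puts L at bearing 53°, so L = C + 8.2·(cos 53°, sin 53°) = (61.235, 14.749). The tangent condition forces CL to be normal to LD, so LD runs along (−sin 53°, cos 53°); with |LD| = 19.1, D = (45.981, 26.243). Then cos ∠CDL = DC·DL / (|DC||DL|), giving 23.235°.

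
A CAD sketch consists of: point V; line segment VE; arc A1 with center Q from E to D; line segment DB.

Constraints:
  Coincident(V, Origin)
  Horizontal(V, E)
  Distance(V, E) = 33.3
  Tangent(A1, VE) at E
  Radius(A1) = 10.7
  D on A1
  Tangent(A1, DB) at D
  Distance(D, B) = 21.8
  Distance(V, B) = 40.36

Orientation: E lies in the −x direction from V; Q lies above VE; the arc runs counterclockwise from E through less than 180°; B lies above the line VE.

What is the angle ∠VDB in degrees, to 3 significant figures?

118°

Checks: |VE| = 33.30 ✓; |QD| = 10.70 ✓; ∠(QD, DB) = 90.00° ✓; |DB| = 21.80 ✓; |VB| = 40.36 ✓.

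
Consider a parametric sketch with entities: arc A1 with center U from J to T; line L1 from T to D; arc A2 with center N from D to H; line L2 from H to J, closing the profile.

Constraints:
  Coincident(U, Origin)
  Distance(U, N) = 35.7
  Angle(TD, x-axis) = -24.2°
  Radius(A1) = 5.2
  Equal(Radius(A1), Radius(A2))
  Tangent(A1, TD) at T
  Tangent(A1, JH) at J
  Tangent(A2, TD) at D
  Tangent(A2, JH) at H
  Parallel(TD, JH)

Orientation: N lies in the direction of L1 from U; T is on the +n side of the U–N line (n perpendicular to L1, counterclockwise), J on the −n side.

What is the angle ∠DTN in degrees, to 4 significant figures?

8.287°

Tangency of A1 to both parallel lines with radius 5.2 puts T and J at U ± 5.2·n: T = (2.132, 4.743), J = (-2.132, -4.743). Equal radii place D and H the same way about N: D = N + 5.2·n = (34.69, -9.891), H = N − 5.2·n = (30.43, -19.38). Then cos ∠DTN = TD·TN / (|TD||TN|), giving 8.287°.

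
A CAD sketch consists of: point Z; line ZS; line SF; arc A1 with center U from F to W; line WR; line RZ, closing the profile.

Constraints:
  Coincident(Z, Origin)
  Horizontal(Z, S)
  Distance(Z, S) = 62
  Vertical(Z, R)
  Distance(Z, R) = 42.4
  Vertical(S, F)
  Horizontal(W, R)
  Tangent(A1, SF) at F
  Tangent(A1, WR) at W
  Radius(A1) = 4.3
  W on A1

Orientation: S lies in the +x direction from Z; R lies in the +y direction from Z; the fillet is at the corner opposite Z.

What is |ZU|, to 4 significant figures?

69.14

Z is at the origin; Z and S share the same y with |ZS| = 62.0 and S on the +x side, so S = (62.00, 0.000). Z and R share the same x with |ZR| = 42.4 and R on the +y side, so R = (0.000, 42.40). The virtual corner opposite Z is at (62.00, 42.40). Since A1 is tangent to SF there, UF ⟂ SF and tangency of A1 to WR means the radius UW is perpendicular to WR, with radius 4.3, so the center U sits 4.3 in from both sides at U = (57.70, 38.10). Then |ZU| = |U − Z| = 69.14.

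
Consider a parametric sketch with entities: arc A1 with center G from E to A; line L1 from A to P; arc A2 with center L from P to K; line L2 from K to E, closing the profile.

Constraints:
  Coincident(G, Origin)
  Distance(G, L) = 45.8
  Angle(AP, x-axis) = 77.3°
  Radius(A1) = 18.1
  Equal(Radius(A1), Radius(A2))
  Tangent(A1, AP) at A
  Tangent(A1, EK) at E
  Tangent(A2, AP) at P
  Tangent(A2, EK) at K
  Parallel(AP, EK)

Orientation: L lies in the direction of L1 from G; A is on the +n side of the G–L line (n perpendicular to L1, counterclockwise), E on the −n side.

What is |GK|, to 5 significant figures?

49.247

Tangency of A1 to both parallel lines with radius 18.1 puts A and E at G ± 18.1·n: A = (-17.657, 3.9792), E = (17.657, -3.9792). Equal radii place P and K the same way about L: P = L + 18.1·n = (-7.5882, 48.659), K = L − 18.1·n = (27.726, 40.700). Then |GK| = |K − G| = 49.247.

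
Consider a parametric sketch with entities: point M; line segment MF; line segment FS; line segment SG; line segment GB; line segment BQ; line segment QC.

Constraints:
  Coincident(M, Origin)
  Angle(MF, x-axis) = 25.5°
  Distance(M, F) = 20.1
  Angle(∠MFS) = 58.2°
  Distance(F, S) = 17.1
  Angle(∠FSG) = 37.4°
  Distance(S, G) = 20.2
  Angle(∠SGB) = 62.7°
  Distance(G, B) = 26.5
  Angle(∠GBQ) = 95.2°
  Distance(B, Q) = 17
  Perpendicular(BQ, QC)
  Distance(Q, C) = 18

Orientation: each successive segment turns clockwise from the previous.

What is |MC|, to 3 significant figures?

19.3

∠GBQ = 95.2° gives BQ at -81.0° from the x-axis; with |BQ| = 17.0, Q = (34.9, -6.08). BQ ⟂ QC, so QC runs at -171°; with |QC| = 18.0, C = (17.2, -8.90). Then |MC| = |C − M| = 19.3.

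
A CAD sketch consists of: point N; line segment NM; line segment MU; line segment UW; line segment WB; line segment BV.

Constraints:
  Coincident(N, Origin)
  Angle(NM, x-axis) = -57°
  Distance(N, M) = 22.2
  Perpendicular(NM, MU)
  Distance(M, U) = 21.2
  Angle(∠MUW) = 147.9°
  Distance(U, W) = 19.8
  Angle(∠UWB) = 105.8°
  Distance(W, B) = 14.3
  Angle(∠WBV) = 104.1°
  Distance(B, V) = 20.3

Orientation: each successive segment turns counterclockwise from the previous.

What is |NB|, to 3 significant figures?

34.0

∠MUW = 147.9° gives UW at 65.1° from the x-axis; with |UW| = 19.8, W = (38.2, 10.9). ∠UWB = 105.8° gives WB at 139° from the x-axis; with |WB| = 14.3, B = (27.4, 20.2). Then |NB| = |B − N| = 34.0.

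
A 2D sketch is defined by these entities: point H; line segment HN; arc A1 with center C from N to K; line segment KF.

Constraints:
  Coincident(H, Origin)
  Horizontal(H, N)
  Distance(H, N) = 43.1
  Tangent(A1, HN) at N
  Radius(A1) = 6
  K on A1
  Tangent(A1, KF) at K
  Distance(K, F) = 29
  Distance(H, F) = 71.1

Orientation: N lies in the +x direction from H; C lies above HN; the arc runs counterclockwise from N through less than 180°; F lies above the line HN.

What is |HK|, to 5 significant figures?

47.540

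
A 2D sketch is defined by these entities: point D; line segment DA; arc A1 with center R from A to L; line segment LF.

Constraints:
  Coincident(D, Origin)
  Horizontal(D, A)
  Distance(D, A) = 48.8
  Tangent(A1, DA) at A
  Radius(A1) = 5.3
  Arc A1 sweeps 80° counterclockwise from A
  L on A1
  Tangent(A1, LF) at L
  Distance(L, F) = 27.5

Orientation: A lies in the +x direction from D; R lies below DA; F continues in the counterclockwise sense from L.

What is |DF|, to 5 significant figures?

49.957

D is at the origin; DA is horizontal with |DA| = 48.8 and A on the +x side, so A = (48.800, 0.0000). The tangent condition forces RA to be normal to DA, so R = A + (0, -5.3) = (48.800, -5.3000). On A1, A sits at bearing 90° from R; an 80° counterclockwise sweep puts L at bearing 170°, so L = R + 5.3·(cos 170°, sin 170°) = (43.581, -4.3797). Since A1 is tangent to LF there, RL ⟂ LF, so LF runs along (−sin 170°, cos 170°); with |LF| = 27.5, F = (38.805, -31.462). Then |DF| = |F − D| = 49.957.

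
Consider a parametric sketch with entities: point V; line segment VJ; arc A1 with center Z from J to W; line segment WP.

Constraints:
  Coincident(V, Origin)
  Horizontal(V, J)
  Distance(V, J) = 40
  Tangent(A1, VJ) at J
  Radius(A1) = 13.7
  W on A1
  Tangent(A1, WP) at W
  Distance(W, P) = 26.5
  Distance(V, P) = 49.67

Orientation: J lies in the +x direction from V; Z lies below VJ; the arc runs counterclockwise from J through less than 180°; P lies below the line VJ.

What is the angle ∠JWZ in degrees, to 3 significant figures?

43.2°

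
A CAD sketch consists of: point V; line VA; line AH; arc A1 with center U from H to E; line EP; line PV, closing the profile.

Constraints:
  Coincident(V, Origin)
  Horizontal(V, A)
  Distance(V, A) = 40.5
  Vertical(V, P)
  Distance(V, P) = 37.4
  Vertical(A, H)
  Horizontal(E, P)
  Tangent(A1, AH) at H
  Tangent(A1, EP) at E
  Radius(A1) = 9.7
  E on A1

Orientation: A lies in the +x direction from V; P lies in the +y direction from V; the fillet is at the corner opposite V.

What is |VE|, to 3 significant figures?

48.4

V is at the origin; VA is horizontal with |VA| = 40.5 and A on the +x side, so A = (40.5, 0.00). VP is vertical with |VP| = 37.4 and P on the +y side, so P = (0.00, 37.4). The virtual corner opposite V is at (40.5, 37.4). A1 meets AH tangentially, so UH is at right angles to AH and since A1 is tangent to EP there, UE ⟂ EP, with radius 9.7, so the center U sits 9.7 in from both sides at U = (30.8, 27.7). That places the tangent points at H = (40.5, 27.7) on AH and E = (30.8, 37.4) on EP. Then |VE| = |E − V| = 48.4.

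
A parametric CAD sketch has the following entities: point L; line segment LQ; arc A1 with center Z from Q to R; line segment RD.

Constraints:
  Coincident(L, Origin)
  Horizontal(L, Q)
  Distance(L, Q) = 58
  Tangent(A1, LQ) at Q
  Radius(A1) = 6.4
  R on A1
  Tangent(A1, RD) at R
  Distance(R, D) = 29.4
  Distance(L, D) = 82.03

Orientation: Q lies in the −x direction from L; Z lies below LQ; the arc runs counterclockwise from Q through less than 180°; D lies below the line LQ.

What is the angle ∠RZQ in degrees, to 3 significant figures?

65.0°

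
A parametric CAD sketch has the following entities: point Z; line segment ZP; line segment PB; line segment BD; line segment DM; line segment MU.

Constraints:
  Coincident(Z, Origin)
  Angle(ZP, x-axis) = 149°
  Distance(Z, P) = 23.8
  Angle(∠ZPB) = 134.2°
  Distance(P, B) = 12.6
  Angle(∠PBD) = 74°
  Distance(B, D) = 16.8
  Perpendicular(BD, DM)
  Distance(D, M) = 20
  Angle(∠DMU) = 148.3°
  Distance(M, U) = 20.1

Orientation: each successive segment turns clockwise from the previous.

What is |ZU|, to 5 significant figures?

22.814

Z is at the origin; ZP runs at 149.0° with length 23.8, so P = (-20.401, 12.258). ∠ZPB = 134.2° gives PB at 103.20° from the x-axis; with |PB| = 12.6, B = (-23.278, 24.525). ∠PBD = 74.0° gives BD at -2.8000° from the x-axis; with |BD| = 16.8, D = (-6.4979, 23.704). The perpendicularity gives DM at right angles to BD, so DM runs at -92.800°; with |DM| = 20.0, M = (-7.4749, 3.7282). ∠DMU = 148.3° gives MU at -124.50° from the x-axis; with |MU| = 20.1, U = (-18.860, -12.837). Then |ZU| = |U − Z| = 22.814.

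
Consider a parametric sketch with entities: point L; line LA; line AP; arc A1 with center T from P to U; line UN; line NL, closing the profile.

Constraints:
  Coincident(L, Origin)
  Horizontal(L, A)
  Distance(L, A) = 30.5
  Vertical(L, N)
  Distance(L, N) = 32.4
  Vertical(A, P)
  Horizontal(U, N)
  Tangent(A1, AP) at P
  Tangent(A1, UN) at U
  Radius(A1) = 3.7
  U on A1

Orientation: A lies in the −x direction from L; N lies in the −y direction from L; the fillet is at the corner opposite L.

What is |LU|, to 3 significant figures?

42.0

L is at the origin; L and A share the same y with |LA| = 30.5 and A on the −x side, so A = (-30.5, 0.00). LN is vertical with |LN| = 32.4 and N on the −y side, so N = (0.00, -32.4). The virtual corner opposite L is at (-30.5, -32.4). Since A1 is tangent to AP there, TP ⟂ AP and tangency of A1 to UN means the radius TU is perpendicular to UN, with radius 3.7, so the center T sits 3.7 in from both sides at T = (-26.8, -28.7). That places the tangent points at P = (-30.5, -28.7) on AP and U = (-26.8, -32.4) on UN. Then |LU| = |U − L| = 42.0.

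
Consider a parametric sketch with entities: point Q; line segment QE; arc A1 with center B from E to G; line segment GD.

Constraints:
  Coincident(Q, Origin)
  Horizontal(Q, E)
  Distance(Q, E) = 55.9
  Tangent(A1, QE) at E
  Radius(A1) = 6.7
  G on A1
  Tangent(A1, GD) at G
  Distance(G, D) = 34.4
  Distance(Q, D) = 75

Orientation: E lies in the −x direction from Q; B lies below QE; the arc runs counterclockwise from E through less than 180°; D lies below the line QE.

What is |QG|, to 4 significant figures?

62.95

Checks: |QE| = 55.90 ✓; |BG| = 6.700 ✓; ∠(BG, GD) = 90.00° ✓; |GD| = 34.40 ✓; |QD| = 75.00 ✓.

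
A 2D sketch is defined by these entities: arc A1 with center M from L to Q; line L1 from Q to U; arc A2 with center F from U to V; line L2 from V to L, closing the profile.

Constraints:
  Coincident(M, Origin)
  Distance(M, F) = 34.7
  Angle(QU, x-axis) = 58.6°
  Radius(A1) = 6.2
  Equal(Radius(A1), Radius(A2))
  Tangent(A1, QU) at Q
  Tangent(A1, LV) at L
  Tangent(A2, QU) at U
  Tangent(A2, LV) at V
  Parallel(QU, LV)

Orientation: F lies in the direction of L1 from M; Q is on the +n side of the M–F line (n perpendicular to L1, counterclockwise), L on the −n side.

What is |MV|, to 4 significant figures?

35.25

Tangency of A1 to both parallel lines with radius 6.2 puts Q and L at M ± 6.2·n: Q = (-5.292, 3.230), L = (5.292, -3.230). Equal radii place U and V the same way about F: U = F + 6.2·n = (12.79, 32.85), V = F − 6.2·n = (23.37, 26.39). Then |MV| = |V − M| = 35.25.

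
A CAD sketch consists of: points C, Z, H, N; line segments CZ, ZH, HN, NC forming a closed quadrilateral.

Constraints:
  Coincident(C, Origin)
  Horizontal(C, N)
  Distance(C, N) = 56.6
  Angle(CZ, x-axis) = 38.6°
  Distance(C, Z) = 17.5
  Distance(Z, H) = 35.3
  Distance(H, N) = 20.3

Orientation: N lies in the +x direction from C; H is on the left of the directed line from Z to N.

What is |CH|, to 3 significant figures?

51.6

Checks: C.y = 0.00, N.y = 0.00 ✓; |ZH| = 35.30 ✓; |HN| = 20.30 ✓.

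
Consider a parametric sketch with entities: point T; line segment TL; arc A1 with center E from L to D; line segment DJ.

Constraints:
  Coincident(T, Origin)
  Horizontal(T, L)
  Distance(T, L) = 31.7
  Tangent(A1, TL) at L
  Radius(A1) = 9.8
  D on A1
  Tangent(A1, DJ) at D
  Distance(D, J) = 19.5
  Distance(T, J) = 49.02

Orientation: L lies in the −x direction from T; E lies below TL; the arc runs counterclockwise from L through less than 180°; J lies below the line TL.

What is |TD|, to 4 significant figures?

42.91

T is at the origin; TL is horizontal with |TL| = 31.7 and L on the −x side, so L = (-31.70, 0.000). A1 meets TL tangentially, so EL is at right angles to TL, so E = L + (0, -9.8) = (-31.70, -9.800). Since ED ⟂ DJ (tangency), |EJ| = √(9.8² + 19.5²) = 21.82 regardless of where D sits on A1. So J lies on both circle(T, 49.02) and circle(E, 21.82); the below-TL intersection is J = (-38.29, -30.60). D is the foot of the tangent from J: D = (-41.38, -11.35).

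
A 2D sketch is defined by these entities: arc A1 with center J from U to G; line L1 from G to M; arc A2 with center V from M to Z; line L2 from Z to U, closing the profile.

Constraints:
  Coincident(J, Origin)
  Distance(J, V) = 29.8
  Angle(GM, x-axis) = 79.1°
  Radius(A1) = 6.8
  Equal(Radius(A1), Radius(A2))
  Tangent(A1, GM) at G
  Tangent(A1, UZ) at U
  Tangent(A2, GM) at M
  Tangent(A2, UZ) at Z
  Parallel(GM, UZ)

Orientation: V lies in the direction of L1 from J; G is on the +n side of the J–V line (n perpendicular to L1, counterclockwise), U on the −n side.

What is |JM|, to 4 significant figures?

30.57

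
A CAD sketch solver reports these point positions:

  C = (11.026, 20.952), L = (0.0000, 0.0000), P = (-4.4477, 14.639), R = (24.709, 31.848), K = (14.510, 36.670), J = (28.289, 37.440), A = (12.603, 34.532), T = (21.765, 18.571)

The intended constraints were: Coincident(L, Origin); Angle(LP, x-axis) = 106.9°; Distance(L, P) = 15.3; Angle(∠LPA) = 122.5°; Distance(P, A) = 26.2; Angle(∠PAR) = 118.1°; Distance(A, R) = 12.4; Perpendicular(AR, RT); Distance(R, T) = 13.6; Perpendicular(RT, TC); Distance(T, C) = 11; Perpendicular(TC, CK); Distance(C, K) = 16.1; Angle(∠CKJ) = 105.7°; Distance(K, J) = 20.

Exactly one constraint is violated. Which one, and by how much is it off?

Distance(K, J) = 20 — off by 6.20.

L = (0.00, 0.00) ✓; LP at 106.9° ✓; |LP| = 15.30 ✓; ∠LPA = 122.5° ✓; |PA| = 26.20 ✓; ∠PAR = 118.1° ✓; |AR| = 12.40 ✓; ∠(AR, RT) = 90.00° ✓; |RT| = 13.60 ✓; ∠(RT, TC) = 90.00° ✓; |TC| = 11.00 ✓; ∠(TC, CK) = 90.00° ✓; |CK| = 16.10 ✓; ∠CKJ = 105.7° ✓; |KJ| = 13.80 ✗.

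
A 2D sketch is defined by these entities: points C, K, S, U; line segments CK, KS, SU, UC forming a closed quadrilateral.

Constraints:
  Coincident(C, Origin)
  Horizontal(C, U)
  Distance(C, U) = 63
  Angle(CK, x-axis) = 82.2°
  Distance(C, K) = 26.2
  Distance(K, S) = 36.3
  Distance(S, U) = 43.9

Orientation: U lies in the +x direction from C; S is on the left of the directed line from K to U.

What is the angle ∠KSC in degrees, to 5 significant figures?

26.858°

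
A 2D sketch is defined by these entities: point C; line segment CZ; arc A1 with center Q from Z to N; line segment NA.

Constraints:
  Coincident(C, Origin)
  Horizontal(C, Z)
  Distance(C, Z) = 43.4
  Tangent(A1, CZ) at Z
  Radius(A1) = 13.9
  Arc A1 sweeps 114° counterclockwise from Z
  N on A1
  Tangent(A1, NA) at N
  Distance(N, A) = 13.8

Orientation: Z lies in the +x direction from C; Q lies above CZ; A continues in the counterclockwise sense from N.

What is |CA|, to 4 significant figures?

59.86

C is at the origin; C and Z share the same y with |CZ| = 43.4 and Z on the +x side, so Z = (43.40, 0.000). A1 meets CZ tangentially, so QZ is at right angles to CZ, so Q = Z + (0, 13.9) = (43.40, 13.90). On A1, Z sits at bearing -90° from Q; a 114° counterclockwise sweep puts N at bearing 24°, so N = Q + 13.9·(cos 24°, sin 24°) = (56.10, 19.55). Tangency of A1 to NA means the radius QN is perpendicular to NA, so NA runs along (−sin 24°, cos 24°); with |NA| = 13.8, A = (50.49, 32.16). Then |CA| = |A − C| = 59.86.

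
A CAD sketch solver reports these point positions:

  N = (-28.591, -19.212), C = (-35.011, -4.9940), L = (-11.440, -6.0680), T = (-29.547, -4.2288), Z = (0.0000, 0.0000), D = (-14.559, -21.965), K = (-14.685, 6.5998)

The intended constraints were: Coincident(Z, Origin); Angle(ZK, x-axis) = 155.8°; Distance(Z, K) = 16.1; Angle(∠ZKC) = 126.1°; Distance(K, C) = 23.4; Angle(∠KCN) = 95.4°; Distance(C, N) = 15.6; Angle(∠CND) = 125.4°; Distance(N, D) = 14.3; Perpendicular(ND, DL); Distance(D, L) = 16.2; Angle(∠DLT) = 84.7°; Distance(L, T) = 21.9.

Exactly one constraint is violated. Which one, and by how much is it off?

Distance(L, T) = 21.9 — off by 3.70.

Z = (0.00, 0.00) ✓; ZK at 155.8° ✓; |ZK| = 16.10 ✓; ∠ZKC = 126.1° ✓; |KC| = 23.40 ✓; ∠KCN = 95.40° ✓; |CN| = 15.60 ✓; ∠CND = 125.4° ✓; |ND| = 14.30 ✓; ∠(ND, DL) = 90.00° ✓; |DL| = 16.20 ✓; ∠DLT = 84.70° ✓; |LT| = 18.20 ✗.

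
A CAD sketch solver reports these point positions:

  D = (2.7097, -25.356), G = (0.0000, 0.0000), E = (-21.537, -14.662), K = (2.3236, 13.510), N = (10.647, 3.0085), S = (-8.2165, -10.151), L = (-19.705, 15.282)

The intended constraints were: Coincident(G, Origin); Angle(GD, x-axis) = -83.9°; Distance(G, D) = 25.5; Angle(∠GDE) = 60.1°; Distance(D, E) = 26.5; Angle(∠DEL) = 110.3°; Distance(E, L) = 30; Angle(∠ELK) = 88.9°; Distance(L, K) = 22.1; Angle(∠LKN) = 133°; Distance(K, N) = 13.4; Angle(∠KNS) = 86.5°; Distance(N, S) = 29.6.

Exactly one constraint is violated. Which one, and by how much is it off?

Distance(N, S) = 29.6 — off by 6.60.

G = (0.00, 0.00) ✓; GD at -83.90° ✓; |GD| = 25.50 ✓; ∠GDE = 60.10° ✓; |DE| = 26.50 ✓; ∠DEL = 110.3° ✓; |EL| = 30.00 ✓; ∠ELK = 88.90° ✓; |LK| = 22.10 ✓; ∠LKN = 133.0° ✓; |KN| = 13.40 ✓; ∠KNS = 86.50° ✓; |NS| = 23.00 ✗.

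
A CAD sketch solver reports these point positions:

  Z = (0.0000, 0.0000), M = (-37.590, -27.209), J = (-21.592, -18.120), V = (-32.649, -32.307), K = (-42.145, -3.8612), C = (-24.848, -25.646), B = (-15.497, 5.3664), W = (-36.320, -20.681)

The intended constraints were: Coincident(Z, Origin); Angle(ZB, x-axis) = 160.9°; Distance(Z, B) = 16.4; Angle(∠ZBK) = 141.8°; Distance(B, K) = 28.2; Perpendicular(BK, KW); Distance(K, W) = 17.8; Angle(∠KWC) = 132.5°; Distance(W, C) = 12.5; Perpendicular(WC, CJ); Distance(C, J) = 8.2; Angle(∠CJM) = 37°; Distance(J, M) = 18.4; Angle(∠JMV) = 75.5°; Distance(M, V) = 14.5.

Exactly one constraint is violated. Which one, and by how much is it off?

Distance(M, V) = 14.5 — off by 7.40.

Z = (0.00, 0.00) ✓; ZB at 160.9° ✓; |ZB| = 16.40 ✓; ∠ZBK = 141.8° ✓; |BK| = 28.20 ✓; ∠(BK, KW) = 90.00° ✓; |KW| = 17.80 ✓; ∠KWC = 132.5° ✓; |WC| = 12.50 ✓; ∠(WC, CJ) = 90.01° ✓; |CJ| = 8.200 ✓; ∠CJM = 37.00° ✓; |JM| = 18.40 ✓; ∠JMV = 75.50° ✓; |MV| = 7.100 ✗.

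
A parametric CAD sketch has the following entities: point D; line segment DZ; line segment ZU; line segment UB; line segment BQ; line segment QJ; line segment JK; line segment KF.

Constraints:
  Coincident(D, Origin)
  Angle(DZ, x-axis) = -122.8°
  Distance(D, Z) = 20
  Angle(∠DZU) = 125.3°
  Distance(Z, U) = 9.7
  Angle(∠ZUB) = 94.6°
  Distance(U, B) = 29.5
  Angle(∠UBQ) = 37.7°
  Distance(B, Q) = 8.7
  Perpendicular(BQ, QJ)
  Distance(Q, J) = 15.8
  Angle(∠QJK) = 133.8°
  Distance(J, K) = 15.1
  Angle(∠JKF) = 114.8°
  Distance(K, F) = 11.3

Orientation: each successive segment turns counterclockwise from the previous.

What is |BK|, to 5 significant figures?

26.343

D is at the origin; DZ runs at -122.8° with length 20.0, so Z = (-10.834, -16.811). ∠DZU = 125.3° gives ZU at -68.100° from the x-axis; with |ZU| = 9.7, U = (-7.2162, -25.811). ∠ZUB = 94.6° gives UB at 17.300° from the x-axis; with |UB| = 29.5, B = (20.949, -17.039). ∠UBQ = 37.7° gives BQ at 159.60° from the x-axis; with |BQ| = 8.7, Q = (12.795, -14.006). BQ ⟂ QJ, so QJ runs at -110.40°; with |QJ| = 15.8, J = (7.2875, -28.815). ∠QJK = 133.8° gives JK at -64.200° from the x-axis; with |JK| = 15.1, K = (13.859, -42.410). Then |BK| = |K − B| = 26.343.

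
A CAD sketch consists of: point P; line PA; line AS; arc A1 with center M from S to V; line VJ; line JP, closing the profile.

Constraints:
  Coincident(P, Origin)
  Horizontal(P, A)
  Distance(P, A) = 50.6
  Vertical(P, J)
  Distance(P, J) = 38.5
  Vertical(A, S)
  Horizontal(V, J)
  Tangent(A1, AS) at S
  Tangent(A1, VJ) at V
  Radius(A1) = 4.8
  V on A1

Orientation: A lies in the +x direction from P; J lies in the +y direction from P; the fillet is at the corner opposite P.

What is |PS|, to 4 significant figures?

60.80

P is at the origin; PA is horizontal with |PA| = 50.6 and A on the +x side, so A = (50.60, 0.000). P and J share the same x with |PJ| = 38.5 and J on the +y side, so J = (0.000, 38.50). The virtual corner opposite P is at (50.60, 38.50). Since A1 is tangent to AS there, MS ⟂ AS and since A1 is tangent to VJ there, MV ⟂ VJ, with radius 4.8, so the center M sits 4.8 in from both sides at M = (45.80, 33.70). That places the tangent points at S = (50.60, 33.70) on AS and V = (45.80, 38.50) on VJ. Then |PS| = |S − P| = 60.80.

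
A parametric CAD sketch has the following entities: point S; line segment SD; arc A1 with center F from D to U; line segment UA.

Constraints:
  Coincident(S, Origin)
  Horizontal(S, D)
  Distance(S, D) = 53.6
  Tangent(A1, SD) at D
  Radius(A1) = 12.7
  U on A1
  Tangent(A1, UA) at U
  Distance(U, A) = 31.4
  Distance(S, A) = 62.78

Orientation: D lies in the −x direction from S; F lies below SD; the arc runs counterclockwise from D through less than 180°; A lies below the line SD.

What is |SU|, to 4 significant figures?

66.75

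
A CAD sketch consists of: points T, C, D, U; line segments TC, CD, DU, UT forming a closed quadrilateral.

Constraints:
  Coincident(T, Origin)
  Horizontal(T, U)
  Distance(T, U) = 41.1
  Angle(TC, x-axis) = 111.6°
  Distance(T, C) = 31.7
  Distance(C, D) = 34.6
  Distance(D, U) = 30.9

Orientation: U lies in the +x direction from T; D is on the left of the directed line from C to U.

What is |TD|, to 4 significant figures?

33.52

Checks: |TU| = 41.10 ✓; |TC| = 31.70 ✓; |CD| = 34.60 ✓; |DU| = 30.90 ✓.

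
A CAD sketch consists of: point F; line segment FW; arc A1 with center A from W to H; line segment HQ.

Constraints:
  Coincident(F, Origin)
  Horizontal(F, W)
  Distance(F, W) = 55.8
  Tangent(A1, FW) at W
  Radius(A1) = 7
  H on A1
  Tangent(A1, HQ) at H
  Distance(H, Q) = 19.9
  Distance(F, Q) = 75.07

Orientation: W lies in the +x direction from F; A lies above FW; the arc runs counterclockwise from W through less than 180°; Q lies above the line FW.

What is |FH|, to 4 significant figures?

61.81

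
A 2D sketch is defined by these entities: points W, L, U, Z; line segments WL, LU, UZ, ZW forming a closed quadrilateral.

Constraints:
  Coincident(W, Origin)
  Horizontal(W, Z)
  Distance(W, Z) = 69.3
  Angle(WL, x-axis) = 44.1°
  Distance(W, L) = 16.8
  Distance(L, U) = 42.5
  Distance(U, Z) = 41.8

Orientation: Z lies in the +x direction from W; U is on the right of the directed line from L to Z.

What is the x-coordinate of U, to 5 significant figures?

35.096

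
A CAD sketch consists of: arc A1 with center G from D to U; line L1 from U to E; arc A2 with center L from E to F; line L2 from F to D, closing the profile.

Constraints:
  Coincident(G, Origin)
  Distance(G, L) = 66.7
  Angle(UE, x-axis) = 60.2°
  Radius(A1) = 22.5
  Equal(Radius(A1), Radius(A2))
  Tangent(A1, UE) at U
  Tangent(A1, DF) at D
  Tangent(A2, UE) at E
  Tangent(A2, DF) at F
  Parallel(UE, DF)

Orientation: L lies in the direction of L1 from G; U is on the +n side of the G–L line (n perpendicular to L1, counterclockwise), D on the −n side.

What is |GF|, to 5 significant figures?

70.393

Tangency of A1 to both parallel lines with radius 22.5 puts U and D at G ± 22.5·n: U = (-19.525, 11.182), D = (19.525, -11.182). Equal radii place E and F the same way about L: E = L + 22.5·n = (13.623, 69.062), F = L − 22.5·n = (52.673, 46.698). Then |GF| = |F − G| = 70.393.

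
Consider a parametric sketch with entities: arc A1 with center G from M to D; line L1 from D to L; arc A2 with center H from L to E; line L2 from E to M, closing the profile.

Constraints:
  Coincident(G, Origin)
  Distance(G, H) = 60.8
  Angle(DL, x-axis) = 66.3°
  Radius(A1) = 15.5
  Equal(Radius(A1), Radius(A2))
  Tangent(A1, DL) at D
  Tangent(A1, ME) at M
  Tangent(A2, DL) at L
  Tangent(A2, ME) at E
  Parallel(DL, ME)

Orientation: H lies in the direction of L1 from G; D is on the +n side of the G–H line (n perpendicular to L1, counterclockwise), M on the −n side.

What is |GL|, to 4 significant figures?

62.74

The slot axis is L1's direction at 66.3°, so u = (cos 66.3°, sin 66.3°) = (0.4019, 0.9157) and n = (−sin 66.3°, cos 66.3°) = (-0.9157, 0.4019). G is at the origin and H lies 60.8 along u from G, so H = 60.8·u = (24.44, 55.67). Tangency of A1 to both parallel lines with radius 15.5 puts D and M at G ± 15.5·n: D = (-14.19, 6.230), M = (14.19, -6.230). Equal radii place L and E the same way about H: L = H + 15.5·n = (10.25, 61.90), E = H − 15.5·n = (38.63, 49.44). Then |GL| = |L − G| = 62.74.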